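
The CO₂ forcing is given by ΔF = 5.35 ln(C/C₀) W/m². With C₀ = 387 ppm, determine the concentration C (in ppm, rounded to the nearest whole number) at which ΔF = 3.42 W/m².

Set 5.35 ln(C/387) = 3.42, so ln(C/387) = 3.42/5.35 = 0.63925.
Then C/387 = e^0.63925 = 1.89506, giving C = 387 × 1.89506 = 733.39 ppm.

C ≈ 733 ppm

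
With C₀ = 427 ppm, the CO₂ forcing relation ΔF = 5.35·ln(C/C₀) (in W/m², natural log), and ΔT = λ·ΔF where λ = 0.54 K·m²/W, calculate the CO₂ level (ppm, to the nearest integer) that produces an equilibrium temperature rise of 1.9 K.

C ≈ 824 ppm

Required forcing: ΔF = ΔT/λ = 1.9/0.54 = 3.5185 W/m².
Then ln(C/427) = ΔF/5.35 = 3.5185/5.35 = 0.65766.
So C = 427 × e^0.65766 = 427 × 1.93027 = 824.23 ppm.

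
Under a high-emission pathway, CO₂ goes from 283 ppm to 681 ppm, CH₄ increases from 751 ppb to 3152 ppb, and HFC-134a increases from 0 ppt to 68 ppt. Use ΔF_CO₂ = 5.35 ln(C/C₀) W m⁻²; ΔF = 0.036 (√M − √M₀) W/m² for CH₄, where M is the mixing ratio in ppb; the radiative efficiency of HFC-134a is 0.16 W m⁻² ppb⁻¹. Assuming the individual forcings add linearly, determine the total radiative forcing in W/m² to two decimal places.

CO₂: 5.35 × ln(681/283) = 5.35 × ln(2.40636) = 5.35 × 0.87812 = 4.6979 W/m².
CH₄: 0.036 × (√3152 − √751) = 0.036 × (56.1427 − 27.4044) = 0.036 × 28.7383 = 1.0346 W/m².
HFC-134a: Δ = 68 − 0 = 68 ppt = 0.068 ppb; ΔF = 0.16 × 0.068 = 0.0109 W/m².
Total ΔF = 4.6979 + 1.0346 + 0.0109 = 5.7434 W/m².

ΔF = 5.74 W/m²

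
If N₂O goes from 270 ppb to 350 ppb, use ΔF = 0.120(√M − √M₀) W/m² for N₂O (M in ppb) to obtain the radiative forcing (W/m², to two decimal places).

ΔF = 0.27 W/m²

N₂O: 0.120 × (√350 − √270) = 0.120 × (18.7083 − 16.4317) = 0.120 × 2.2766 = 0.2732 W/m².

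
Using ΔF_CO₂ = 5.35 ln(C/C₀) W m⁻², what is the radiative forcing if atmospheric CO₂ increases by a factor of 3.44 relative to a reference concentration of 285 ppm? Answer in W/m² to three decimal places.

Because the forcing depends only on the ratio C/C₀, the initial concentration does not enter.
ΔF = 5.35 × ln(3.44) = 5.35 × 1.23547 = 6.6098 W/m².

ΔF = 6.610 W/m²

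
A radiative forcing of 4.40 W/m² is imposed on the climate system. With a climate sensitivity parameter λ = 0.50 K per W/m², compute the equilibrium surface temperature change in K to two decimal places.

ΔT = 2.20 K

ΔT = λ ΔF = 0.50 × 4.40 = 2.2000 K.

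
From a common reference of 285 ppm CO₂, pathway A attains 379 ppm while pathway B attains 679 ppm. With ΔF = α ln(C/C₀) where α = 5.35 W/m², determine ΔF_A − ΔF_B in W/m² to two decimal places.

ΔF_A = 5.35 ln(379/285) = 5.35 × 0.28505 = 1.5250 W/m².
ΔF_B = 5.35 ln(679/285) = 5.35 × 0.86813 = 4.6445 W/m².
Difference: 1.5250 − 4.6445 = -3.1195 W/m².

ΔF_A − ΔF_B = -3.12 W/m²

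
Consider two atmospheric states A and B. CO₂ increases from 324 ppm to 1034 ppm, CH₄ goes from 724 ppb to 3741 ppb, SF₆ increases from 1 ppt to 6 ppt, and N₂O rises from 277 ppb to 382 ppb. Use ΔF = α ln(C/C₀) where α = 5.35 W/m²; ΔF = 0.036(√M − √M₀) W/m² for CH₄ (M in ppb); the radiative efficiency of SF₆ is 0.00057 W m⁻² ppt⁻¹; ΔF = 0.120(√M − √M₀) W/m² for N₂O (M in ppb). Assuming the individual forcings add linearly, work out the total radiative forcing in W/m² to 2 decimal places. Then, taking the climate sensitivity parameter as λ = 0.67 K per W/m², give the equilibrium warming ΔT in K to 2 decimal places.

ΔF = 7.79 W/m²; ΔT = 5.22 K

CO₂: 5.35 × ln(1034/324) = 5.35 × ln(3.19136) = 5.35 × 1.16045 = 6.2084 W/m².
CH₄: 0.036 × (√3741 − √724) = 0.036 × (61.1637 − 26.9072) = 0.036 × 34.2565 = 1.2332 W/m².
SF₆: ΔF = 0.00057 × (6 − 1) = 0.00057 × 5 = 0.0029 W/m².
N₂O: 0.120 × (√382 − √277) = 0.120 × (19.5448 − 16.6433) = 0.120 × 2.9015 = 0.3482 W/m².
Total ΔF = 6.2084 + 1.2332 + 0.0029 + 0.3482 = 7.7927 W/m².
ΔT = λ ΔF = 0.67 × 7.79 = 5.2193 K.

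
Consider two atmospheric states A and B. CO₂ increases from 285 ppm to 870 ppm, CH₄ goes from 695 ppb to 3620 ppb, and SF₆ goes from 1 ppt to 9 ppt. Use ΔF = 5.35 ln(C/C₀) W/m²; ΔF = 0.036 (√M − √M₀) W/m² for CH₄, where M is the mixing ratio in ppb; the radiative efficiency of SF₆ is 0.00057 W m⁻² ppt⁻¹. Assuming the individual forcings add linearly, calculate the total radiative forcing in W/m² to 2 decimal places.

CO₂: 5.35 × ln(870/285) = 5.35 × ln(3.05263) = 5.35 × 1.11600 = 5.9706 W/m².
CH₄: 0.036 × (√3620 − √695) = 0.036 × (60.1664 − 26.3629) = 0.036 × 33.8035 = 1.2169 W/m².
SF₆: ΔF = 0.00057 × (9 − 1) = 0.00057 × 8 = 0.0046 W/m².
Total ΔF = 5.9706 + 1.2169 + 0.0046 = 7.1921 W/m².

ΔF = 7.19 W/m²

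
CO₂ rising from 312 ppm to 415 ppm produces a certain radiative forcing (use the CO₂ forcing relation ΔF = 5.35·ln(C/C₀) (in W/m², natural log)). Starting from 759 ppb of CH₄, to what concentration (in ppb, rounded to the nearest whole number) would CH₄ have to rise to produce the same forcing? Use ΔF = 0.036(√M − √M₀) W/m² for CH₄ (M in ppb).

M ≈ 4892 ppb

CO₂ forcing: 5.35 × ln(415/312) = 5.35 × 0.285275 = 1.52622 W/m².
Set 0.036(√M − √759) = 1.52622: √M = 1.52622/0.036 + √759 = 42.3950 + 27.5500 = 69.9450.
M = (69.9450)² = 4892.30 ppb.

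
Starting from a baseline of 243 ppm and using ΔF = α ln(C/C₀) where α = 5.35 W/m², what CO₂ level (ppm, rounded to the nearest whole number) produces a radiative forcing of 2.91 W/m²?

C ≈ 419 ppm

Set 5.35 ln(C/243) = 2.91, so ln(C/243) = 2.91/5.35 = 0.54393.
Then C/243 = e^0.54393 = 1.72276, giving C = 243 × 1.72276 = 418.63 ppm.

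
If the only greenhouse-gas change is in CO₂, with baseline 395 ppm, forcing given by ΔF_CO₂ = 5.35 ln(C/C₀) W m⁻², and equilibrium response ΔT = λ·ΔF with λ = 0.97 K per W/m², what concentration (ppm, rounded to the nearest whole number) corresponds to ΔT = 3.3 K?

Required forcing: ΔF = ΔT/λ = 3.3/0.97 = 3.4021 W/m².
Then ln(C/395) = ΔF/5.35 = 3.4021/5.35 = 0.63591.
So C = 395 × e^0.63591 = 395 × 1.88874 = 746.05 ppm.

C ≈ 746 ppm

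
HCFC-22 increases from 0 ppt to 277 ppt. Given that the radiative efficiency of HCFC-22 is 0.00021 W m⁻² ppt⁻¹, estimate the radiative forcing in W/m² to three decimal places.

HCFC-22: ΔF = 0.00021 × (277 − 0) = 0.00021 × 277 = 0.0582 W/m².

ΔF = 0.058 W/m²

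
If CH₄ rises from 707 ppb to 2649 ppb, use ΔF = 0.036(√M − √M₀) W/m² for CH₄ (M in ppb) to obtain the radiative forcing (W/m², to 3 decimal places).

CH₄: 0.036 × (√2649 − √707) = 0.036 × (51.4684 − 26.5895) = 0.036 × 24.8789 = 0.8956 W/m².

ΔF = 0.896 W/m²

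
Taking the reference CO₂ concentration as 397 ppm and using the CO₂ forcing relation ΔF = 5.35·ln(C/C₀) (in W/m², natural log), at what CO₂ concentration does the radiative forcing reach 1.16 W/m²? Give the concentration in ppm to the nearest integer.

C ≈ 493 ppm

Set 5.35 ln(C/397) = 1.16, so ln(C/397) = 1.16/5.35 = 0.21682.
Then C/397 = e^0.21682 = 1.24212, giving C = 397 × 1.24212 = 493.12 ppm.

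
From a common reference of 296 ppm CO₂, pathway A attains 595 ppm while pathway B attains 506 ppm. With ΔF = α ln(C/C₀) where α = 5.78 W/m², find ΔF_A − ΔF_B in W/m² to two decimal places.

ΔF_A = 5.78 ln(595/296) = 5.78 × 0.69820 = 4.0356 W/m².
ΔF_B = 5.78 ln(506/296) = 5.78 × 0.53618 = 3.0991 W/m².
Difference: 4.0356 − 3.0991 = 0.9365 W/m².

ΔF_A − ΔF_B = 0.94 W/m²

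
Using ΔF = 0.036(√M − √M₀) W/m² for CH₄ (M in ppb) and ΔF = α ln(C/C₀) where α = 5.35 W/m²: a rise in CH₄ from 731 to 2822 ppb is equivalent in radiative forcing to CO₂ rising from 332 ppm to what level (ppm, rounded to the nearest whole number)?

C ≈ 396 ppm

CH₄ forcing: 0.036 × (√2822 − √731) = 0.036 × (53.1225 − 27.0370) = 0.036 × 26.0855 = 0.93908 W/m².
Set 5.35 ln(C/332) = 0.93908: ln(C/332) = 0.93908/5.35 = 0.17553, so C = 332 × e^0.17553 = 332 × 1.19188 = 395.70 ppm.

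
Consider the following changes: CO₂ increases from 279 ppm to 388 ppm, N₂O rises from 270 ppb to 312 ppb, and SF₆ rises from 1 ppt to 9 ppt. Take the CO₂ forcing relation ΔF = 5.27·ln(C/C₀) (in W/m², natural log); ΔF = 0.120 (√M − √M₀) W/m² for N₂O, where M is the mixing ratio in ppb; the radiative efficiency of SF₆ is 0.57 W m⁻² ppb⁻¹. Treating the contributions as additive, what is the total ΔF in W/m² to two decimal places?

CO₂: 5.27 × ln(388/279) = 5.27 × ln(1.39068) = 5.27 × 0.32979 = 1.7380 W/m².
N₂O: 0.120 × (√312 − √270) = 0.120 × (17.6635 − 16.4317) = 0.120 × 1.2318 = 0.1478 W/m².
SF₆: Δ = 9 − 1 = 8 ppt = 0.008 ppb; ΔF = 0.57 × 0.008 = 0.0046 W/m².
Total ΔF = 1.7380 + 0.1478 + 0.0046 = 1.8904 W/m².

ΔF = 1.89 W/m²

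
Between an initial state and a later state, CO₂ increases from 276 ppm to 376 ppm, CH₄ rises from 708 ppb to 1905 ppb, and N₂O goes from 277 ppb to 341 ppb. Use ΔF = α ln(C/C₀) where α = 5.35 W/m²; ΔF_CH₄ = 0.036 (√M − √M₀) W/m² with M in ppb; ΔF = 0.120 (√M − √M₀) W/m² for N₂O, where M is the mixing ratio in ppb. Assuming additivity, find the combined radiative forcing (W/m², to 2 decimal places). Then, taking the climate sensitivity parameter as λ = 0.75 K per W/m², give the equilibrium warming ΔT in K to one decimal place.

ΔF = 2.49 W/m²; ΔT = 1.9 K

CO₂: 5.35 × ln(376/276) = 5.35 × ln(1.36232) = 5.35 × 0.30919 = 1.6542 W/m².
CH₄: 0.036 × (√1905 − √708) = 0.036 × (43.6463 − 26.6083) = 0.036 × 17.0380 = 0.6134 W/m².
N₂O: 0.120 × (√341 − √277) = 0.120 × (18.4662 − 16.6433) = 0.120 × 1.8229 = 0.2187 W/m².
Total ΔF = 1.6542 + 0.6134 + 0.2187 = 2.4863 W/m².
ΔT = λ ΔF = 0.75 × 2.49 = 1.8675 K.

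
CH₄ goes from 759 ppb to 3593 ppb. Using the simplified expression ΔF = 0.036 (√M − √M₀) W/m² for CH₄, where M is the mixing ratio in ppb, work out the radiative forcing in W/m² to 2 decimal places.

ΔF = 1.17 W/m²

CH₄: 0.036 × (√3593 − √759) = 0.036 × (59.9416 − 27.5500) = 0.036 × 32.3916 = 1.1661 W/m².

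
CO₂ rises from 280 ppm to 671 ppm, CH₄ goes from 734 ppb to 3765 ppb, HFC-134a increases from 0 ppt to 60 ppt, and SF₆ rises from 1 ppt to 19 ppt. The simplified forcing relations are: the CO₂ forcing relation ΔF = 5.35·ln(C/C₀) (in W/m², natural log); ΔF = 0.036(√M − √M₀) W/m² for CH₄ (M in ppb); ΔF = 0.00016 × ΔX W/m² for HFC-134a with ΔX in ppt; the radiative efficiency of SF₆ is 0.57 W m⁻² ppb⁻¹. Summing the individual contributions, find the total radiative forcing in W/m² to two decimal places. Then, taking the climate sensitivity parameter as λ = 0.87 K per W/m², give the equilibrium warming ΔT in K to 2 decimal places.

ΔF = 5.93 W/m²; ΔT = 5.16 K

CO₂: 5.35 × ln(671/280) = 5.35 × ln(2.39643) = 5.35 × 0.87398 = 4.6758 W/m².
CH₄: 0.036 × (√3765 − √734) = 0.036 × (61.3596 − 27.0924) = 0.036 × 34.2672 = 1.2336 W/m².
HFC-134a: ΔF = 0.00016 × (60 − 0) = 0.00016 × 60 = 0.0096 W/m².
SF₆: Δ = 19 − 1 = 18 ppt = 0.018 ppb; ΔF = 0.57 × 0.018 = 0.0103 W/m².
Total ΔF = 4.6758 + 1.2336 + 0.0096 + 0.0103 = 5.9293 W/m².
ΔT = λ ΔF = 0.87 × 5.93 = 5.1591 K.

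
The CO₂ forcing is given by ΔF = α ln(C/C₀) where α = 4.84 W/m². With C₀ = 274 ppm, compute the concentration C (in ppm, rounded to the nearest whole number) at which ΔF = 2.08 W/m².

C ≈ 421 ppm

Set 4.84 ln(C/274) = 2.08, so ln(C/274) = 2.08/4.84 = 0.42975.
Then C/274 = e^0.42975 = 1.53687, giving C = 274 × 1.53687 = 421.10 ppm.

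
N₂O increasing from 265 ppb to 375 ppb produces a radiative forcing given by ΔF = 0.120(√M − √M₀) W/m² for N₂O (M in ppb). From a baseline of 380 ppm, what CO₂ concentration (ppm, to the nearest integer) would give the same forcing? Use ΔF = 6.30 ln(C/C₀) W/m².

C ≈ 403 ppm

N₂O forcing: 0.120 × (√375 − √265) = 0.120 × (19.3649 − 16.2788) = 0.120 × 3.0861 = 0.37033 W/m².
Set 6.30 ln(C/380) = 0.37033: ln(C/380) = 0.37033/6.30 = 0.05878, so C = 380 × e^0.05878 = 380 × 1.06054 = 403.01 ppm.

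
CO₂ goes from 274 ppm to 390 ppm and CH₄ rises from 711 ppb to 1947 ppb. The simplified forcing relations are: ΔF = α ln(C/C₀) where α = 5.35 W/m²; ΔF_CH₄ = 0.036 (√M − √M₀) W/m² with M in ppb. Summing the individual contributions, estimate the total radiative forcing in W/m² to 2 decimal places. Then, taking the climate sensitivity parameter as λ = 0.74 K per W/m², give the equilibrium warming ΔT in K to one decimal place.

CO₂: 5.35 × ln(390/274) = 5.35 × ln(1.42336) = 5.35 × 0.35302 = 1.8887 W/m².
CH₄: 0.036 × (√1947 − √711) = 0.036 × (44.1248 − 26.6646) = 0.036 × 17.4602 = 0.6286 W/m².
Total ΔF = 1.8887 + 0.6286 = 2.5173 W/m².
ΔT = λ ΔF = 0.74 × 2.52 = 1.8648 K.

ΔF = 2.52 W/m²; ΔT = 1.9 K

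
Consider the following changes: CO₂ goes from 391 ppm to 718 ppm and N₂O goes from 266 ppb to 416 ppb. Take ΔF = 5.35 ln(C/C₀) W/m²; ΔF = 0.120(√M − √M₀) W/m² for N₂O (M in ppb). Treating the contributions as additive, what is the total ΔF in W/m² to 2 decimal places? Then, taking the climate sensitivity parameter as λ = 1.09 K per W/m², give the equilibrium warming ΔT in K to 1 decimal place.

CO₂: 5.35 × ln(718/391) = 5.35 × ln(1.83632) = 5.35 × 0.60776 = 3.2515 W/m².
N₂O: 0.120 × (√416 − √266) = 0.120 × (20.3961 − 16.3095) = 0.120 × 4.0866 = 0.4904 W/m².
Total ΔF = 3.2515 + 0.4904 = 3.7419 W/m².
ΔT = λ ΔF = 1.09 × 3.74 = 4.0766 K.

ΔF = 3.74 W/m²; ΔT = 4.1 K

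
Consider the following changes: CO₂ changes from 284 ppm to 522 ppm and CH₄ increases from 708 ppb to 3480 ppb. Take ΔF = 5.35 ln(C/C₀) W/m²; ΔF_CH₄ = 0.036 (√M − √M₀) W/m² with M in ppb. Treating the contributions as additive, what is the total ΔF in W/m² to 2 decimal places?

ΔF = 4.42 W/m²

CO₂: 5.35 × ln(522/284) = 5.35 × ln(1.83803) = 5.35 × 0.60869 = 3.2565 W/m².
CH₄: 0.036 × (√3480 − √708) = 0.036 × (58.9915 − 26.6083) = 0.036 × 32.3832 = 1.1658 W/m².
Total ΔF = 3.2565 + 1.1658 = 4.4223 W/m².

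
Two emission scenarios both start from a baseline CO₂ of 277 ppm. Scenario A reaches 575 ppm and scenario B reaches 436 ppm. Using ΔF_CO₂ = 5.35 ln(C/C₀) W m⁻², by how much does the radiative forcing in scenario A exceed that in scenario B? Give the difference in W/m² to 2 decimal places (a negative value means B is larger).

ΔF_A = 5.35 ln(575/277) = 5.35 × 0.73035 = 3.9074 W/m².
ΔF_B = 5.35 ln(436/277) = 5.35 × 0.45362 = 2.4269 W/m².
Difference: 3.9074 − 2.4269 = 1.4805 W/m².

ΔF_A − ΔF_B = 1.48 W/m²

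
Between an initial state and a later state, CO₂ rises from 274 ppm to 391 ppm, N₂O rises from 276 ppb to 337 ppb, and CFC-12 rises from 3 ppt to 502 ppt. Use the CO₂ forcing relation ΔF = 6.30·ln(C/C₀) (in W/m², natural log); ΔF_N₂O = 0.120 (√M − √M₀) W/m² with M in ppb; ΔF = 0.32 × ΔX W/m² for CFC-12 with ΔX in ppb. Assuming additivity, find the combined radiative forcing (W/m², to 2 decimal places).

CO₂: 6.30 × ln(391/274) = 6.30 × ln(1.42701) = 6.30 × 0.35558 = 2.2402 W/m².
N₂O: 0.120 × (√337 − √276) = 0.120 × (18.3576 − 16.6132) = 0.120 × 1.7444 = 0.2093 W/m².
CFC-12: Δ = 502 − 3 = 499 ppt = 0.499 ppb; ΔF = 0.32 × 0.499 = 0.1597 W/m².
Total ΔF = 2.2402 + 0.2093 + 0.1597 = 2.6092 W/m².

ΔF = 2.61 W/m²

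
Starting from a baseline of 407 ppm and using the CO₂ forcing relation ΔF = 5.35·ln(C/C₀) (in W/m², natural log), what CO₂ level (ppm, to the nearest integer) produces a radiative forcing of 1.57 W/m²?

Set 5.35 ln(C/407) = 1.57, so ln(C/407) = 1.57/5.35 = 0.29346.
Then C/407 = e^0.29346 = 1.34106, giving C = 407 × 1.34106 = 545.81 ppm.

C ≈ 546 ppm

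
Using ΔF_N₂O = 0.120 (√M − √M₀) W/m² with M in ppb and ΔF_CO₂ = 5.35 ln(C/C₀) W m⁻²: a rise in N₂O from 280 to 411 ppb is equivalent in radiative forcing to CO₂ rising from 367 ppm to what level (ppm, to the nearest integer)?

C ≈ 397 ppm

N₂O forcing: 0.120 × (√411 − √280) = 0.120 × (20.2731 − 16.7332) = 0.120 × 3.5399 = 0.42479 W/m².
Set 5.35 ln(C/367) = 0.42479: ln(C/367) = 0.42479/5.35 = 0.07940, so C = 367 × e^0.07940 = 367 × 1.08264 = 397.33 ppm.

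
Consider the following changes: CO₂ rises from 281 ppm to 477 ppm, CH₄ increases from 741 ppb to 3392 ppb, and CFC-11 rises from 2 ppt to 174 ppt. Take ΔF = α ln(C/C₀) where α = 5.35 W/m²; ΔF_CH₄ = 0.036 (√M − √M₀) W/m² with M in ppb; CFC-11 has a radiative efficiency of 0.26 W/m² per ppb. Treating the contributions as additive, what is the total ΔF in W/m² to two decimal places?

CO₂: 5.35 × ln(477/281) = 5.35 × ln(1.69751) = 5.35 × 0.52916 = 2.8310 W/m².
CH₄: 0.036 × (√3392 − √741) = 0.036 × (58.2409 − 27.2213) = 0.036 × 31.0196 = 1.1167 W/m².
CFC-11: Δ = 174 − 2 = 172 ppt = 0.172 ppb; ΔF = 0.26 × 0.172 = 0.0447 W/m².
Total ΔF = 2.8310 + 1.1167 + 0.0447 = 3.9924 W/m².

ΔF = 3.99 W/m²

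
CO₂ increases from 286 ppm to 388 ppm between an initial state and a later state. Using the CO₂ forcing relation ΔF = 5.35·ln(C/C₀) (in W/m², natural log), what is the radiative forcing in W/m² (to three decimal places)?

ΔF = 1.632 W/m²

CO₂: 5.35 × ln(388/286) = 5.35 × ln(1.35664) = 5.35 × 0.30501 = 1.6318 W/m².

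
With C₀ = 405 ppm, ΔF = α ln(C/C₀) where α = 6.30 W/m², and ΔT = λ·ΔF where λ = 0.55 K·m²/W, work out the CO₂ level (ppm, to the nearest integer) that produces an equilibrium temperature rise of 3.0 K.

Required forcing: ΔF = ΔT/λ = 3.0/0.55 = 5.4545 W/m².
Then ln(C/405) = ΔF/6.30 = 5.4545/6.30 = 0.86579.
So C = 405 × e^0.86579 = 405 × 2.37688 = 962.64 ppm.

C ≈ 963 ppm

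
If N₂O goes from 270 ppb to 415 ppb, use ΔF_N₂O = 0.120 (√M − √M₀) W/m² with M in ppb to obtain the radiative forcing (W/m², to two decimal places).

N₂O: 0.120 × (√415 − √270) = 0.120 × (20.3715 − 16.4317) = 0.120 × 3.9398 = 0.4728 W/m².

ΔF = 0.47 W/m²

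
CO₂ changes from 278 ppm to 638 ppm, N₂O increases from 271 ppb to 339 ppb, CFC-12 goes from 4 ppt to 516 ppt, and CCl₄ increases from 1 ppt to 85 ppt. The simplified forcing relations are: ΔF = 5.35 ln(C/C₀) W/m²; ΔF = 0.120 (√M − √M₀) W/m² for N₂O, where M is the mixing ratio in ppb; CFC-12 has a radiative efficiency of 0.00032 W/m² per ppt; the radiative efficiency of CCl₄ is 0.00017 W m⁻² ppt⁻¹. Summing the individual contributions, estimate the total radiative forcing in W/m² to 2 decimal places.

CO₂: 5.35 × ln(638/278) = 5.35 × ln(2.29496) = 5.35 × 0.83072 = 4.4444 W/m².
N₂O: 0.120 × (√339 − √271) = 0.120 × (18.4120 − 16.4621) = 0.120 × 1.9499 = 0.2340 W/m².
CFC-12: ΔF = 0.00032 × (516 − 4) = 0.00032 × 512 = 0.1638 W/m².
CCl₄: ΔF = 0.00017 × (85 − 1) = 0.00017 × 84 = 0.0143 W/m².
Total ΔF = 4.4444 + 0.2340 + 0.1638 + 0.0143 = 4.8565 W/m².

ΔF = 4.86 W/m²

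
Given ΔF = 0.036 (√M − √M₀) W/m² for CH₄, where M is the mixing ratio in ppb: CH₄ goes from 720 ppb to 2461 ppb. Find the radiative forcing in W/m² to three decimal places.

CH₄: 0.036 × (√2461 − √720) = 0.036 × (49.6085 − 26.8328) = 0.036 × 22.7757 = 0.8199 W/m².

ΔF = 0.820 W/m²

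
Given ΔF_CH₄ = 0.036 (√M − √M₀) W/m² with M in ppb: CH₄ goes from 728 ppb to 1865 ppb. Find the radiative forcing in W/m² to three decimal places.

ΔF = 0.583 W/m²

CH₄: 0.036 × (√1865 − √728) = 0.036 × (43.1856 − 26.9815) = 0.036 × 16.2041 = 0.5833 W/m².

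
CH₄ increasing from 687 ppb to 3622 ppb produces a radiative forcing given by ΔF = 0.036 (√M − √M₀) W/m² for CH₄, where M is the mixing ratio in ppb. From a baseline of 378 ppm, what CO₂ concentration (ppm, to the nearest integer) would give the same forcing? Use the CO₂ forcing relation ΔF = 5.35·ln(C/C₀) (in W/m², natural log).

C ≈ 475 ppm

CH₄ forcing: 0.036 × (√3622 − √687) = 0.036 × (60.1831 − 26.2107) = 0.036 × 33.9724 = 1.22301 W/m².
Set 5.35 ln(C/378) = 1.22301: ln(C/378) = 1.22301/5.35 = 0.22860, so C = 378 × e^0.22860 = 378 × 1.25684 = 475.09 ppm.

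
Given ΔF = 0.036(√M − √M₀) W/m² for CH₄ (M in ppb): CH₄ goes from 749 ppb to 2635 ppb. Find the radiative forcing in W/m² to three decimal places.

ΔF = 0.863 W/m²

CH₄: 0.036 × (√2635 − √749) = 0.036 × (51.3323 − 27.3679) = 0.036 × 23.9644 = 0.8627 W/m².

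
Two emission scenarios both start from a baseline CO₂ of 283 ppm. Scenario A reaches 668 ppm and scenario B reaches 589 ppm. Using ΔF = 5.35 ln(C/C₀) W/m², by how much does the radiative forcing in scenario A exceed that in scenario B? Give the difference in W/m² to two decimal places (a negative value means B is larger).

ΔF_A − ΔF_B = 0.67 W/m²

ΔF_A = 5.35 ln(668/283) = 5.35 × 0.85884 = 4.5948 W/m².
ΔF_B = 5.35 ln(589/283) = 5.35 × 0.73298 = 3.9214 W/m².
Difference: 4.5948 − 3.9214 = 0.6734 W/m².
(Equivalently, ΔF_A − ΔF_B = 5.35 ln(668/589) = 5.35 × 0.12586 = 0.6734 W/m².)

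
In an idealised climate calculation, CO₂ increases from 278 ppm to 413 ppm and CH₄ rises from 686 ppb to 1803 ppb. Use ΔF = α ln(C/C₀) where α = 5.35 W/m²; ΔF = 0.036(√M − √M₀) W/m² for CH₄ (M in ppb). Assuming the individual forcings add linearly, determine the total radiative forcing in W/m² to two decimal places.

ΔF = 2.70 W/m²

CO₂: 5.35 × ln(413/278) = 5.35 × ln(1.48561) = 5.35 × 0.39583 = 2.1177 W/m².
CH₄: 0.036 × (√1803 − √686) = 0.036 × (42.4617 − 26.1916) = 0.036 × 16.2701 = 0.5857 W/m².
Total ΔF = 2.1177 + 0.5857 = 2.7034 W/m².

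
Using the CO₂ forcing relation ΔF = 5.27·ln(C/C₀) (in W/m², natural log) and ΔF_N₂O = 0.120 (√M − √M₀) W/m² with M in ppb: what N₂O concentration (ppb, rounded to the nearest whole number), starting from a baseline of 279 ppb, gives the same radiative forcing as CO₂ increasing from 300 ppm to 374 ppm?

CO₂ forcing: 5.27 × ln(374/300) = 5.27 × 0.220473 = 1.16189 W/m².
Set 0.120(√M − √279) = 1.16189: √M = 1.16189/0.120 + √279 = 9.6824 + 16.7033 = 26.3857.
M = (26.3857)² = 696.21 ppb.

M ≈ 696 ppb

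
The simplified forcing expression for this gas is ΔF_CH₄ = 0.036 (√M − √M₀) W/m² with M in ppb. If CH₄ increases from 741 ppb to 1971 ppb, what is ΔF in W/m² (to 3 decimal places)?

CH₄: 0.036 × (√1971 − √741) = 0.036 × (44.3959 − 27.2213) = 0.036 × 17.1746 = 0.6183 W/m².

ΔF = 0.618 W/m²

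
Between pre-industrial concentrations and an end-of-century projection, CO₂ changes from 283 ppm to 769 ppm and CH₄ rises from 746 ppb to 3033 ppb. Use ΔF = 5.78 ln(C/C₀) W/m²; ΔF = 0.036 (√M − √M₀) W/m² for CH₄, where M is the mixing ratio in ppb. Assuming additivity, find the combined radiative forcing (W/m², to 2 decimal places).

CO₂: 5.78 × ln(769/283) = 5.78 × ln(2.71731) = 5.78 × 0.99964 = 5.7779 W/m².
CH₄: 0.036 × (√3033 − √746) = 0.036 × (55.0727 − 27.3130) = 0.036 × 27.7597 = 0.9993 W/m².
Total ΔF = 5.7779 + 0.9993 = 6.7772 W/m².

ΔF = 6.78 W/m²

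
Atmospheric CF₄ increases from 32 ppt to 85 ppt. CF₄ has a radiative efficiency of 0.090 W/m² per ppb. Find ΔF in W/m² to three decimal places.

ΔF = 0.005 W/m²

CF₄: Δ = 85 − 32 = 53 ppt = 0.053 ppb; ΔF = 0.090 × 0.053 = 0.0048 W/m².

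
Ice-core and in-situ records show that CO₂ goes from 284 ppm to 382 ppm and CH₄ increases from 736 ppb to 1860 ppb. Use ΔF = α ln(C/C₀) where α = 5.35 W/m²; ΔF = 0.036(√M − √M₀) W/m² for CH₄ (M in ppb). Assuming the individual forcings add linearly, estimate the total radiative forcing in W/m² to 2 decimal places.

ΔF = 2.16 W/m²

CO₂: 5.35 × ln(382/284) = 5.35 × ln(1.34507) = 5.35 × 0.29645 = 1.5860 W/m².
CH₄: 0.036 × (√1860 − √736) = 0.036 × (43.1277 − 27.1293) = 0.036 × 15.9984 = 0.5759 W/m².
Total ΔF = 1.5860 + 0.5759 = 2.1619 W/m².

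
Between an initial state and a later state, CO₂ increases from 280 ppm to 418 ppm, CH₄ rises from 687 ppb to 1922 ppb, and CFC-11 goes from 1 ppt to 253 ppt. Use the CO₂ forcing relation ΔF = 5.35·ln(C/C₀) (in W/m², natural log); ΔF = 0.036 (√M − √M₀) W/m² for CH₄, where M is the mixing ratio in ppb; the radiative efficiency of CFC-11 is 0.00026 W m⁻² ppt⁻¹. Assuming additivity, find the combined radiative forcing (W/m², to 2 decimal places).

CO₂: 5.35 × ln(418/280) = 5.35 × ln(1.49286) = 5.35 × 0.40069 = 2.1437 W/m².
CH₄: 0.036 × (√1922 − √687) = 0.036 × (43.8406 − 26.2107) = 0.036 × 17.6299 = 0.6347 W/m².
CFC-11: ΔF = 0.00026 × (253 − 1) = 0.00026 × 252 = 0.0655 W/m².
Total ΔF = 2.1437 + 0.6347 + 0.0655 = 2.8439 W/m².

ΔF = 2.84 W/m²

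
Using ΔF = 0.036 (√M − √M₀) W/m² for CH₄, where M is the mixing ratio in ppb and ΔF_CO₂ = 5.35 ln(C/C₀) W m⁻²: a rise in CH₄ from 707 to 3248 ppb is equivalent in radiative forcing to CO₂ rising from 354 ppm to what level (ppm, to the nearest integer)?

CH₄ forcing: 0.036 × (√3248 − √707) = 0.036 × (56.9912 − 26.5895) = 0.036 × 30.4017 = 1.09446 W/m².
Set 5.35 ln(C/354) = 1.09446: ln(C/354) = 1.09446/5.35 = 0.20457, so C = 354 × e^0.20457 = 354 × 1.22700 = 434.36 ppm.

C ≈ 434 ppm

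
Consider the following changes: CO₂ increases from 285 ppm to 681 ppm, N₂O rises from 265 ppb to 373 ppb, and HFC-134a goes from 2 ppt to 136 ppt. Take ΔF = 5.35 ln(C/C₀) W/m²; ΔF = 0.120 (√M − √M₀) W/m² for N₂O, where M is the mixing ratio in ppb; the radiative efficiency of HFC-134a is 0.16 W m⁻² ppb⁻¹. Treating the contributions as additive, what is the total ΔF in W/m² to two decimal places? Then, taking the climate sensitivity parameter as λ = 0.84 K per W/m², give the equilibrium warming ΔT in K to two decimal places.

ΔF = 5.05 W/m²; ΔT = 4.24 K

CO₂: 5.35 × ln(681/285) = 5.35 × ln(2.38947) = 5.35 × 0.87107 = 4.6602 W/m².
N₂O: 0.120 × (√373 − √265) = 0.120 × (19.3132 − 16.2788) = 0.120 × 3.0344 = 0.3641 W/m².
HFC-134a: Δ = 136 − 2 = 134 ppt = 0.134 ppb; ΔF = 0.16 × 0.134 = 0.0214 W/m².
Total ΔF = 4.6602 + 0.3641 + 0.0214 = 5.0457 W/m².
ΔT = λ ΔF = 0.84 × 5.05 = 4.2420 K.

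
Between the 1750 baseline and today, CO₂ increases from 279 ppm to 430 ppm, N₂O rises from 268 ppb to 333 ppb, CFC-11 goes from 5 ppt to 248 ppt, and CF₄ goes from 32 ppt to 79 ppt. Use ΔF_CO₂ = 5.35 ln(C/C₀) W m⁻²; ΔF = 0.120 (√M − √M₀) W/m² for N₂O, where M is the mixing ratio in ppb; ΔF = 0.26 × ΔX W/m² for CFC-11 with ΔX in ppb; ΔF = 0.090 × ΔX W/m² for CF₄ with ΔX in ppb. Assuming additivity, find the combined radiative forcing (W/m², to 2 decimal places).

CO₂: 5.35 × ln(430/279) = 5.35 × ln(1.54122) = 5.35 × 0.43257 = 2.3142 W/m².
N₂O: 0.120 × (√333 − √268) = 0.120 × (18.2483 − 16.3707) = 0.120 × 1.8776 = 0.2253 W/m².
CFC-11: Δ = 248 − 5 = 243 ppt = 0.243 ppb; ΔF = 0.26 × 0.243 = 0.0632 W/m².
CF₄: Δ = 79 − 32 = 47 ppt = 0.047 ppb; ΔF = 0.090 × 0.047 = 0.0042 W/m².
Total ΔF = 2.3142 + 0.2253 + 0.0632 + 0.0042 = 2.6069 W/m².

ΔF = 2.61 W/m²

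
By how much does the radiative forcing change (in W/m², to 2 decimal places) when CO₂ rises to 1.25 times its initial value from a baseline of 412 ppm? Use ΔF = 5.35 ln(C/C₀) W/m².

ΔF = 1.19 W/m²

Because the forcing depends only on the ratio C/C₀, the initial concentration does not enter.
ΔF = 5.35 × ln(1.25) = 5.35 × 0.22314 = 1.1938 W/m².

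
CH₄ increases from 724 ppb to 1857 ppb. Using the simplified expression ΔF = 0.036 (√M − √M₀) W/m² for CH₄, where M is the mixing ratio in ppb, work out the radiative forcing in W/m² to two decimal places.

ΔF = 0.58 W/m²

CH₄: 0.036 × (√1857 − √724) = 0.036 × (43.0929 − 26.9072) = 0.036 × 16.1857 = 0.5827 W/m².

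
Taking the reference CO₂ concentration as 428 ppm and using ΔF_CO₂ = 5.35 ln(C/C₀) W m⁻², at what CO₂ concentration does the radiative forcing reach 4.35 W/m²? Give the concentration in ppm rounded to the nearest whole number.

Set 5.35 ln(C/428) = 4.35, so ln(C/428) = 4.35/5.35 = 0.81308.
Then C/428 = e^0.81308 = 2.25484, giving C = 428 × 2.25484 = 965.07 ppm.

C ≈ 965 ppm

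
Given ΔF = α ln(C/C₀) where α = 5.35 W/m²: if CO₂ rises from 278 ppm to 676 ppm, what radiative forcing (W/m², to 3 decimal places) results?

CO₂: 5.35 × ln(676/278) = 5.35 × ln(2.43165) = 5.35 × 0.88857 = 4.7538 W/m².

ΔF = 4.754 W/m²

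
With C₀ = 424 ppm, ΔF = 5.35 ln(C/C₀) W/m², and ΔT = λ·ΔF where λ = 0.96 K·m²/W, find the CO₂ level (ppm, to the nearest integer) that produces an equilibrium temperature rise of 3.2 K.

C ≈ 791 ppm

Required forcing: ΔF = ΔT/λ = 3.2/0.96 = 3.3333 W/m².
Then ln(C/424) = ΔF/5.35 = 3.3333/5.35 = 0.62305.
So C = 424 × e^0.62305 = 424 × 1.86461 = 790.59 ppm.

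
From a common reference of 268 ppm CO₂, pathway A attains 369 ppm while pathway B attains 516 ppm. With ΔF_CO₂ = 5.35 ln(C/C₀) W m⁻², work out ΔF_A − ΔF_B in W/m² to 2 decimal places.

ΔF_A = 5.35 ln(369/268) = 5.35 × 0.31981 = 1.7110 W/m².
ΔF_B = 5.35 ln(516/268) = 5.35 × 0.65512 = 3.5049 W/m².
Difference: 1.7110 − 3.5049 = -1.7939 W/m².
(Equivalently, ΔF_A − ΔF_B = 5.35 ln(369/516) = 5.35 × -0.33531 = -1.7939 W/m².)

ΔF_A − ΔF_B = -1.79 W/m²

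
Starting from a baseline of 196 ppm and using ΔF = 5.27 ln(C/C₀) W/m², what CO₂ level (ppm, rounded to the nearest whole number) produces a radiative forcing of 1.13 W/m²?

C ≈ 243 ppm

Set 5.27 ln(C/196) = 1.13, so ln(C/196) = 1.13/5.27 = 0.21442.
Then C/196 = e^0.21442 = 1.23914, giving C = 196 × 1.23914 = 242.87 ppm.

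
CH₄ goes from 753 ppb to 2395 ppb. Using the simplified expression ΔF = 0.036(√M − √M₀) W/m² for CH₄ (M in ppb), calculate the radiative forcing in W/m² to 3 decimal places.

CH₄: 0.036 × (√2395 − √753) = 0.036 × (48.9387 − 27.4408) = 0.036 × 21.4979 = 0.7739 W/m².

ΔF = 0.774 W/m²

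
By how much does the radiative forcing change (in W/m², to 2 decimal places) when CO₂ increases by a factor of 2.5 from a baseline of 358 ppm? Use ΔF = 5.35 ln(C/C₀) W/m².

ΔF = 5.35 × ln(2.5) = 5.35 × 0.91629 = 4.9022 W/m².

ΔF = 4.90 W/m²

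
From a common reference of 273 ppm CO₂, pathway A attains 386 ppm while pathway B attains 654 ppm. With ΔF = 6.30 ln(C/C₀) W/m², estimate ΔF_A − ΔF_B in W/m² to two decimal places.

ΔF_A − ΔF_B = -3.32 W/m²

ΔF_A = 6.30 ln(386/273) = 6.30 × 0.34637 = 2.1821 W/m².
ΔF_B = 6.30 ln(654/273) = 6.30 × 0.87364 = 5.5039 W/m².
Difference: 2.1821 − 5.5039 = -3.3218 W/m².
(Equivalently, ΔF_A − ΔF_B = 6.30 ln(386/654) = 6.30 × -0.52727 = -3.3218 W/m².)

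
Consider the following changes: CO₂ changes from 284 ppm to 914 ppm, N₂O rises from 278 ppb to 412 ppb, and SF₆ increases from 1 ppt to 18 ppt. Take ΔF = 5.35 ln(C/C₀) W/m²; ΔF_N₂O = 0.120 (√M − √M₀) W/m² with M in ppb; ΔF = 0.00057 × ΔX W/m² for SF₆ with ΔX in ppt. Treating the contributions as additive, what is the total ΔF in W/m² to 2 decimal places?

ΔF = 6.70 W/m²

CO₂: 5.35 × ln(914/284) = 5.35 × ln(3.21831) = 5.35 × 1.16886 = 6.2534 W/m².
N₂O: 0.120 × (√412 − √278) = 0.120 × (20.2978 − 16.6733) = 0.120 × 3.6245 = 0.4349 W/m².
SF₆: ΔF = 0.00057 × (18 − 1) = 0.00057 × 17 = 0.0097 W/m².
Total ΔF = 6.2534 + 0.4349 + 0.0097 = 6.6980 W/m².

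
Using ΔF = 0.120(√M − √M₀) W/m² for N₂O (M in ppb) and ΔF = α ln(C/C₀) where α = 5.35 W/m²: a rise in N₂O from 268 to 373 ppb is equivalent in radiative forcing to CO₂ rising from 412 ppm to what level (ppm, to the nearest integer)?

N₂O forcing: 0.120 × (√373 − √268) = 0.120 × (19.3132 − 16.3707) = 0.120 × 2.9425 = 0.35310 W/m².
Set 5.35 ln(C/412) = 0.35310: ln(C/412) = 0.35310/5.35 = 0.06600, so C = 412 × e^0.06600 = 412 × 1.06823 = 440.11 ppm.

C ≈ 440 ppm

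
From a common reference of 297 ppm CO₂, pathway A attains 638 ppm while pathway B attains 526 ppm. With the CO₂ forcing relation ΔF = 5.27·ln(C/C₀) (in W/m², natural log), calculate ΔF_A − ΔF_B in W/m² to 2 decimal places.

ΔF_A = 5.27 ln(638/297) = 5.27 × 0.76461 = 4.0295 W/m².
ΔF_B = 5.27 ln(526/297) = 5.27 × 0.57157 = 3.0122 W/m².
Difference: 4.0295 − 3.0122 = 1.0173 W/m².
(Equivalently, ΔF_A − ΔF_B = 5.27 ln(638/526) = 5.27 × 0.19304 = 1.0173 W/m².)

ΔF_A − ΔF_B = 1.02 W/m²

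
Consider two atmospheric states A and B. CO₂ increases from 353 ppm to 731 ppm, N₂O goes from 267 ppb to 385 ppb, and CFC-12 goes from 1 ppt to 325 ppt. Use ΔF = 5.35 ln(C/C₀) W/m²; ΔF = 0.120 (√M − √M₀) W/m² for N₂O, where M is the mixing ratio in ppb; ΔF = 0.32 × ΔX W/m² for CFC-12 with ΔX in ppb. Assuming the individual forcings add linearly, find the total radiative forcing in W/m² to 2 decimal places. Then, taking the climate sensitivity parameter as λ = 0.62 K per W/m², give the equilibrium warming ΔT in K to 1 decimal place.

ΔF = 4.39 W/m²; ΔT = 2.7 K

CO₂: 5.35 × ln(731/353) = 5.35 × ln(2.07082) = 5.35 × 0.72794 = 3.8945 W/m².
N₂O: 0.120 × (√385 − √267) = 0.120 × (19.6214 − 16.3401) = 0.120 × 3.2813 = 0.3938 W/m².
CFC-12: Δ = 325 − 1 = 324 ppt = 0.324 ppb; ΔF = 0.32 × 0.324 = 0.1037 W/m².
Total ΔF = 3.8945 + 0.3938 + 0.1037 = 4.3920 W/m².
ΔT = λ ΔF = 0.62 × 4.39 = 2.7218 K.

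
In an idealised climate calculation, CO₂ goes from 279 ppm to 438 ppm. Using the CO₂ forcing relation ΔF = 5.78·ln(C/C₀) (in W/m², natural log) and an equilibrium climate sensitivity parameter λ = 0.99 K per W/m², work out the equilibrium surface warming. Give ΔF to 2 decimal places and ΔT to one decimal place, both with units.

ΔF = 2.61 W/m²; ΔT = 2.6 K

CO₂: 5.78 × ln(438/279) = 5.78 × ln(1.56989) = 5.78 × 0.45101 = 2.6068 W/m².
ΔT = λ ΔF = 0.99 × 2.61 = 2.5839 K.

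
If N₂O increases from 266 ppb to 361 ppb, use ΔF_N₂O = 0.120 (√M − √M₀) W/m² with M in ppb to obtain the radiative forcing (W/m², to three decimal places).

ΔF = 0.323 W/m²

N₂O: 0.120 × (√361 − √266) = 0.120 × (19.0000 − 16.3095) = 0.120 × 2.6905 = 0.3229 W/m².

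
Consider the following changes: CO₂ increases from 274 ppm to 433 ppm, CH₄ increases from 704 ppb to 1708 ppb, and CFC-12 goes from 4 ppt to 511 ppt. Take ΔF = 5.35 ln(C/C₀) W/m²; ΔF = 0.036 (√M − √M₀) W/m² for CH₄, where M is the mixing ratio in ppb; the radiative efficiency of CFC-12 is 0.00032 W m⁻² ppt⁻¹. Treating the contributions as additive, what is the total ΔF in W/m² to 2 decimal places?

CO₂: 5.35 × ln(433/274) = 5.35 × ln(1.58029) = 5.35 × 0.45761 = 2.4482 W/m².
CH₄: 0.036 × (√1708 − √704) = 0.036 × (41.3280 − 26.5330) = 0.036 × 14.7950 = 0.5326 W/m².
CFC-12: ΔF = 0.00032 × (511 − 4) = 0.00032 × 507 = 0.1622 W/m².
Total ΔF = 2.4482 + 0.5326 + 0.1622 = 3.1430 W/m².

ΔF = 3.14 W/m²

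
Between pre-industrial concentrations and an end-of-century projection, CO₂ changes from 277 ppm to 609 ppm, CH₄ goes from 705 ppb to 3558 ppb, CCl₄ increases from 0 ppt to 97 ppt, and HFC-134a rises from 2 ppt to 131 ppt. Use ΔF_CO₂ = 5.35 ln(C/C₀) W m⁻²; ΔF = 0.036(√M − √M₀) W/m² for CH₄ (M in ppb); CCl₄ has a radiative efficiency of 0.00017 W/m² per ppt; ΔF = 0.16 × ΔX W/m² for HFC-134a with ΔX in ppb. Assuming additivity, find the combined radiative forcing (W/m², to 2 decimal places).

ΔF = 5.44 W/m²

CO₂: 5.35 × ln(609/277) = 5.35 × ln(2.19856) = 5.35 × 0.78780 = 4.2147 W/m².
CH₄: 0.036 × (√3558 − √705) = 0.036 × (59.6490 − 26.5518) = 0.036 × 33.0972 = 1.1915 W/m².
CCl₄: ΔF = 0.00017 × (97 − 0) = 0.00017 × 97 = 0.0165 W/m².
HFC-134a: Δ = 131 − 2 = 129 ppt = 0.129 ppb; ΔF = 0.16 × 0.129 = 0.0206 W/m².
Total ΔF = 4.2147 + 1.1915 + 0.0165 + 0.0206 = 5.4433 W/m².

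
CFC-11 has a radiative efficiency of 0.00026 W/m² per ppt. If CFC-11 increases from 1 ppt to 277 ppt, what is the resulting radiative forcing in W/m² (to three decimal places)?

ΔF = 0.072 W/m²

CFC-11: ΔF = 0.00026 × (277 − 1) = 0.00026 × 276 = 0.0718 W/m².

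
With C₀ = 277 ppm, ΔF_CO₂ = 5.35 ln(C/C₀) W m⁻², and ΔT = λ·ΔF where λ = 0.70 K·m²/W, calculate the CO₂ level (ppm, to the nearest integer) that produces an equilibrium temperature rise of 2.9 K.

Required forcing: ΔF = ΔT/λ = 2.9/0.70 = 4.1429 W/m².
Then ln(C/277) = ΔF/5.35 = 4.1429/5.35 = 0.77437.
So C = 277 × e^0.77437 = 277 × 2.16923 = 600.88 ppm.

C ≈ 601 ppm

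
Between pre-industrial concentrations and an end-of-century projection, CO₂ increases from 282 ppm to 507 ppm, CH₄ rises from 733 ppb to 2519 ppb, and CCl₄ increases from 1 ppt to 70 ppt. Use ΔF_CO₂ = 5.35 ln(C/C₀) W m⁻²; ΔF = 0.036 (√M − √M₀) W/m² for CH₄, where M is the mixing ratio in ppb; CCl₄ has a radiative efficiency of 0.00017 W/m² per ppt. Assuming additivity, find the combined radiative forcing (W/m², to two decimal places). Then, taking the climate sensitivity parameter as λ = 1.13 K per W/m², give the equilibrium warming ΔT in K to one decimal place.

CO₂: 5.35 × ln(507/282) = 5.35 × ln(1.79787) = 5.35 × 0.58660 = 3.1383 W/m².
CH₄: 0.036 × (√2519 − √733) = 0.036 × (50.1896 − 27.0740) = 0.036 × 23.1156 = 0.8322 W/m².
CCl₄: ΔF = 0.00017 × (70 − 1) = 0.00017 × 69 = 0.0117 W/m².
Total ΔF = 3.1383 + 0.8322 + 0.0117 = 3.9822 W/m².
ΔT = λ ΔF = 1.13 × 3.98 = 4.4974 K.

ΔF = 3.98 W/m²; ΔT = 4.5 K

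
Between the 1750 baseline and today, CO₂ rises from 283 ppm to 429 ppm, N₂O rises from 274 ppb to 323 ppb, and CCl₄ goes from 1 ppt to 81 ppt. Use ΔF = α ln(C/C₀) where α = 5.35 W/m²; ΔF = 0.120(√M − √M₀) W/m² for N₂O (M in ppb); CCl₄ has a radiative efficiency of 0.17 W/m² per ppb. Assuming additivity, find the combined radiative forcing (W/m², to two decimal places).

ΔF = 2.41 W/m²

CO₂: 5.35 × ln(429/283) = 5.35 × ln(1.51590) = 5.35 × 0.41601 = 2.2257 W/m².
N₂O: 0.120 × (√323 − √274) = 0.120 × (17.9722 − 16.5529) = 0.120 × 1.4193 = 0.1703 W/m².
CCl₄: Δ = 81 − 1 = 80 ppt = 0.080 ppb; ΔF = 0.17 × 0.080 = 0.0136 W/m².
Total ΔF = 2.2257 + 0.1703 + 0.0136 = 2.4096 W/m².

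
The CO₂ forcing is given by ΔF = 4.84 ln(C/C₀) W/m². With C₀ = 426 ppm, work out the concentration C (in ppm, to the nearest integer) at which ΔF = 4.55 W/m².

Set 4.84 ln(C/426) = 4.55, so ln(C/426) = 4.55/4.84 = 0.94008.
Then C/426 = e^0.94008 = 2.56019, giving C = 426 × 2.56019 = 1090.64 ppm.

C ≈ 1091 ppm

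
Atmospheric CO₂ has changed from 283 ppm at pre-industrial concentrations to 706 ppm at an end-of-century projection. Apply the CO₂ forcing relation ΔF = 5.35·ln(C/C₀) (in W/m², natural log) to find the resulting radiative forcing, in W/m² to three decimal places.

CO₂: 5.35 × ln(706/283) = 5.35 × ln(2.49470) = 5.35 × 0.91417 = 4.8908 W/m².

ΔF = 4.891 W/m²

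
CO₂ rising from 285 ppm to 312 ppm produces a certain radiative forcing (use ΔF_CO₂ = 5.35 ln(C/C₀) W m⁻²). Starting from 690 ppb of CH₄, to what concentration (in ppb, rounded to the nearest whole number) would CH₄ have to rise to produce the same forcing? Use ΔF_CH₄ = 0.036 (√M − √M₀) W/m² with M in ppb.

M ≈ 1578 ppb

CO₂ forcing: 5.35 × ln(312/285) = 5.35 × 0.090514 = 0.48425 W/m².
Set 0.036(√M − √690) = 0.48425: √M = 0.48425/0.036 + √690 = 13.4514 + 26.2679 = 39.7193.
M = (39.7193)² = 1577.62 ppb.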